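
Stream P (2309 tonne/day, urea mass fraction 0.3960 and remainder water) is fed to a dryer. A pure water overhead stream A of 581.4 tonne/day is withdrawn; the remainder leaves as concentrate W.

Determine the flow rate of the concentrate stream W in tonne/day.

Concentrate = 2309 − 581.4 = 1727.6 tonne/day.

1728 tonne/day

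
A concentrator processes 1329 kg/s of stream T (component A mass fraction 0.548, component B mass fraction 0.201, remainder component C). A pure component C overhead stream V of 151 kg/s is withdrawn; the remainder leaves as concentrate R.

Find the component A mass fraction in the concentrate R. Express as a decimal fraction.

component A is not removed: 1329×0.548 = 728.29 kg/s of component A enters R.
Concentrate = 1329 − 151 = 1178 kg/s.
Mass fraction = 728.29/1178 = 0.618.

0.618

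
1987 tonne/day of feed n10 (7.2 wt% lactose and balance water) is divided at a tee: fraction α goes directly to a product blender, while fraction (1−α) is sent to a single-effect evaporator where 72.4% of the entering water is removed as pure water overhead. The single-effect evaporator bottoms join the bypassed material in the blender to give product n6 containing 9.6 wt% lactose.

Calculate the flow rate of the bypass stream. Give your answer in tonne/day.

1248 tonne/day

All 1987×0.072 = 143.06 tonne/day of lactose reaches n6, so n6 = 143.06/0.096 = 1490.2 tonne/day and vapour = 496.75 tonne/day.
The evaporator receives (1−α)·1987 of feed at 0.928 water and removes 0.724 of that water:
0.724×0.928×(1−α)×1987 = 496.75
(1−α) = 496.75/1335 = 0.3721;  α = 0.6279.
Bypass flow = 0.6279×1987 = 1247.6 tonne/day.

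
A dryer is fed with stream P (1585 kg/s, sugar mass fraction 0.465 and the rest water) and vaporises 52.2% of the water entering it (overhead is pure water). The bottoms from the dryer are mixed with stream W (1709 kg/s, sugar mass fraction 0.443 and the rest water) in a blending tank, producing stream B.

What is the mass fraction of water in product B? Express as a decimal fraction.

0.476

Vapour removed = 0.522×0.535×1585 = 442.64 kg/s; concentrate = 1142.4 kg/s.
water reaching the mixer = 405.33 (from concentrate) + 1709×0.557 = 1357.2 kg/s.
Product flow = 1142.4 + 1709 = 2851.4 kg/s; water fraction = 0.476.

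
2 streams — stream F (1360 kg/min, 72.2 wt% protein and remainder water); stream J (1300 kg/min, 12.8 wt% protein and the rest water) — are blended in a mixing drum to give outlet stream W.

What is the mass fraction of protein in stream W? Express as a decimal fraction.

0.4317

Total flow out = 1360 + 1300 = 2660 kg/min.
protein in = 1360×0.722 + 1300×0.128 = 1148.3 kg/min.
protein mass fraction in W = 1148.3/2660 = 0.4317.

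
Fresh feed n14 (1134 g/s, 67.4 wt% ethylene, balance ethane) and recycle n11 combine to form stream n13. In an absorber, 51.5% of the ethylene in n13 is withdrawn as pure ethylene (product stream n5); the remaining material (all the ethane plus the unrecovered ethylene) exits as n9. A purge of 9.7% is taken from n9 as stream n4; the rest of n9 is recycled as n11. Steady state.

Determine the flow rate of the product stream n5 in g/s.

ethylene in n13: m_A = 1134×0.674 + (1−0.097)·(1−0.515)·m_A, so m_A = 764.32/0.5620 = 1359.9 g/s.
Product n5 = 0.515×1359.9 = 700.34 g/s.

700.3 g/s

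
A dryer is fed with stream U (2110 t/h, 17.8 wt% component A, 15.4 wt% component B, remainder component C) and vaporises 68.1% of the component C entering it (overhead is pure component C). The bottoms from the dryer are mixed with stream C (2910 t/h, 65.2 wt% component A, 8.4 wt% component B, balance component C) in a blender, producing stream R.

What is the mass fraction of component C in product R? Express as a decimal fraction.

Vapour removed = 0.681×0.668×2110 = 959.86 t/h; concentrate = 1150.1 t/h.
component C reaching the mixer = 449.62 (from concentrate) + 2910×0.264 = 1217.9 t/h.
Product flow = 1150.1 + 2910 = 4060.1 t/h; component C fraction = 0.300.

0.300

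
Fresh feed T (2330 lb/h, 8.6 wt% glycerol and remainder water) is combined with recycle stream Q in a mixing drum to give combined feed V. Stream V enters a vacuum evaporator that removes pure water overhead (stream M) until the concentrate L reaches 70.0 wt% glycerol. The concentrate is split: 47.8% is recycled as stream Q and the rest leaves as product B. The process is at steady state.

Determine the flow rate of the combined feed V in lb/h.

2592 lb/h

Overall glycerol balance (none leaves overhead): glycerol in fresh feed = glycerol in product, i.e. 2330×0.086 = (1−0.478)·L·0.700.
L = 200.38/(0.700×0.522) = 548.39 lb/h.
Recycle Q = 0.478×548.39 = 262.13 lb/h.
Combined feed V = 2330 + 262.13 = 2592.1 lb/h.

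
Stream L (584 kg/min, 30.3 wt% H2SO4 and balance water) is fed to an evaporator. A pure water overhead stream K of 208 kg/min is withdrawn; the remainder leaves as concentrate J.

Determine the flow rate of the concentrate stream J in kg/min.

Concentrate = 584 − 208 = 376 kg/min.

376 kg/min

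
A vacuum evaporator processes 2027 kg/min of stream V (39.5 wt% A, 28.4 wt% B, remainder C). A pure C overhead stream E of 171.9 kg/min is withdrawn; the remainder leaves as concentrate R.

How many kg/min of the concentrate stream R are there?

Concentrate = 2027 − 171.9 = 1855.1 kg/min.

1855 kg/min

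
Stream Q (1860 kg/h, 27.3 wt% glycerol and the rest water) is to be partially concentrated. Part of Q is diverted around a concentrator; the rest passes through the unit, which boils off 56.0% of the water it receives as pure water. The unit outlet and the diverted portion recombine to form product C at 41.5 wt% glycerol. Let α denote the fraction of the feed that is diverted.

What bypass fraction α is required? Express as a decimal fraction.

All 1860×0.273 = 507.78 kg/h of glycerol reaches C, so C = 507.78/0.415 = 1223.6 kg/h and vapour = 636.43 kg/h.
The evaporator receives (1−α)·1860 of feed at 0.727 water and removes 0.560 of that water:
0.560×0.727×(1−α)×1860 = 636.43
(1−α) = 636.43/757.24 = 0.8405;  α = 0.1595.

0.160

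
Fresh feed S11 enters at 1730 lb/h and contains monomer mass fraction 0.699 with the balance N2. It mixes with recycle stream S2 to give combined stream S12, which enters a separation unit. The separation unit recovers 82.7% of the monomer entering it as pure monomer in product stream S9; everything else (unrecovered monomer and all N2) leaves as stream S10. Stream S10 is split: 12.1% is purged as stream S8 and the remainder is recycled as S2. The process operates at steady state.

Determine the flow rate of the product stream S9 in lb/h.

monomer in S12: m_A = 1730×0.699 + (1−0.121)·(1−0.827)·m_A, so m_A = 1209.3/0.8479 = 1426.1 lb/h.
Product S9 = 0.827×1426.1 = 1179.4 lb/h.

1179 lb/h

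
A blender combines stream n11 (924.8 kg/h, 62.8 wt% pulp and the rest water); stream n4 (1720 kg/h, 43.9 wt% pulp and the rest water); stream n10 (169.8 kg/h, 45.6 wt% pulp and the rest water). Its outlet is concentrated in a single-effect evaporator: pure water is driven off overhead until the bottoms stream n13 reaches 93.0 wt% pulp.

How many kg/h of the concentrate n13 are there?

pulp entering = 924.8×0.628 + 1720×0.439 + 169.8×0.456 = 1413.3 kg/h.
All pulp reports to n13, so n13 = 1413.3/0.930 = 1519.7 kg/h.

1520 kg/h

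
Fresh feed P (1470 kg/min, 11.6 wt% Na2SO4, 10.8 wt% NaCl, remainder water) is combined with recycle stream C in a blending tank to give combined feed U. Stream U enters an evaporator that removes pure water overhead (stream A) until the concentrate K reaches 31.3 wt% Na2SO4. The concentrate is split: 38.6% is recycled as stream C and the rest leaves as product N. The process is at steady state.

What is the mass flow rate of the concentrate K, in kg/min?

Overall Na2SO4 balance (none leaves overhead): Na2SO4 in fresh feed = Na2SO4 in product, i.e. 1470×0.116 = (1−0.386)·K·0.313.
K = 170.52/(0.313×0.614) = 887.28 kg/min.

887.3 kg/min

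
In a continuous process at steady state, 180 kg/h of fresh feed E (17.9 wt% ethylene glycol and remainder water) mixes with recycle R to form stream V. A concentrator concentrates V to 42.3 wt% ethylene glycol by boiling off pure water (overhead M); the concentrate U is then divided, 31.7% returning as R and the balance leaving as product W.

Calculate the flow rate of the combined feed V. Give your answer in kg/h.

Overall ethylene glycol balance (none leaves overhead): ethylene glycol in fresh feed = ethylene glycol in product, i.e. 180×0.179 = (1−0.317)·U·0.423.
U = 32.22/(0.423×0.683) = 111.52 kg/h.
Recycle R = 0.317×111.52 = 35.353 kg/h.
Combined feed V = 180 + 35.353 = 215.35 kg/h.

215.4 kg/h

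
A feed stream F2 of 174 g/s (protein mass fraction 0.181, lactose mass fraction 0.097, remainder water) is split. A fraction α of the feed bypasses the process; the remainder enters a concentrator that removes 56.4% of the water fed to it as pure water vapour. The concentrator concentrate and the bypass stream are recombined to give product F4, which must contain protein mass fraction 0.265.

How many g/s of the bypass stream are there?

38.55 g/s

All 174×0.181 = 31.494 g/s of protein reaches F4, so F4 = 31.494/0.265 = 118.85 g/s and vapour = 55.155 g/s.
The evaporator receives (1−α)·174 of feed at 0.722 water and removes 0.564 of that water:
0.564×0.722×(1−α)×174 = 55.155
(1−α) = 55.155/70.854 = 0.7784;  α = 0.2216.
Bypass flow = 0.2216×174 = 38.554 g/s.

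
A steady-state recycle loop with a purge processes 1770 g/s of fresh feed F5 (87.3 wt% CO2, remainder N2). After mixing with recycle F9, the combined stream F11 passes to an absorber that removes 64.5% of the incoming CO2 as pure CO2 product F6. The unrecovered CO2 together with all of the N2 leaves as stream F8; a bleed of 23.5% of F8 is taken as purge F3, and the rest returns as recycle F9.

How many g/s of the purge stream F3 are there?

401.8 g/s

N2 enters only via F5 and leaves only via the purge: 1770×0.127 = 0.235×(N2 in F8), and the absorber passes all N2, so N2 in F11 = N2 in F8 = 956.55 g/s.
CO2 in F11: m_A = 1770×0.873 + (1−0.235)·(1−0.645)·m_A, so m_A = 1545.2/0.7284 = 2121.3 g/s.
F8 = (1−0.645)×2121.3 + 956.55 = 1709.6 g/s.
Purge F3 = 0.235×1709.6 = 401.76 g/s.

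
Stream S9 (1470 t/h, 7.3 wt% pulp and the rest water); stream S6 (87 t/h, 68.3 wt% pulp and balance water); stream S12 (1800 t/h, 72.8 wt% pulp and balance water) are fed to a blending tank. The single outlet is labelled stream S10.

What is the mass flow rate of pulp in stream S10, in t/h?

pulp out = pulp in = 1470×0.073 + 87×0.683 + 1800×0.728 = 1477.1 t/h.

1477 t/h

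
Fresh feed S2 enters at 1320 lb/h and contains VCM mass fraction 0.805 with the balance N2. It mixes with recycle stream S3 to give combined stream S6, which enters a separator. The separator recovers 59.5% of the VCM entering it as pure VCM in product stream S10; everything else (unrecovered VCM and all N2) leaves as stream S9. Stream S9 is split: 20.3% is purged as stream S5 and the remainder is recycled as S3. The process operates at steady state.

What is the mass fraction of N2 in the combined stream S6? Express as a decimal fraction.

0.447

N2 enters only via S2 and leaves only via the purge: 1320×0.195 = 0.203×(N2 in S9), and the separator passes all N2, so N2 in S6 = N2 in S9 = 1268 lb/h.
VCM in S6: m_A = 1320×0.805 + (1−0.203)·(1−0.595)·m_A, so m_A = 1062.6/0.6772 = 1569.1 lb/h.
S6 = 1569.1 + 1268 = 2837.1 lb/h.
N2 fraction in S6 = 1268/2837.1 = 0.447.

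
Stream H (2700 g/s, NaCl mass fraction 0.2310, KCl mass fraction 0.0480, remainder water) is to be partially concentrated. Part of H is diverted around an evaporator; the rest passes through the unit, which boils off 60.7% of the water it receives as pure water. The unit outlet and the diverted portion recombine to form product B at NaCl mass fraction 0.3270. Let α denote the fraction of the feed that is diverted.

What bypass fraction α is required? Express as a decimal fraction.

0.329

All 2700×0.231 = 623.7 g/s of NaCl reaches B, so B = 623.7/0.327 = 1907.3 g/s and vapour = 792.66 g/s.
The evaporator receives (1−α)·2700 of feed at 0.721 water and removes 0.607 of that water:
0.607×0.721×(1−α)×2700 = 792.66
(1−α) = 792.66/1181.6 = 0.6708;  α = 0.3292.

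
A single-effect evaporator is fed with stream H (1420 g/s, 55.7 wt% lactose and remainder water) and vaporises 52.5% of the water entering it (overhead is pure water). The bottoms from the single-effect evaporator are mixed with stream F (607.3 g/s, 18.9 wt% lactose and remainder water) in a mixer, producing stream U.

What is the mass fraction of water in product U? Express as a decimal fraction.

Vapour removed = 0.525×0.443×1420 = 330.26 g/s; concentrate = 1089.7 g/s.
water reaching the mixer = 298.8 (from concentrate) + 607.3×0.811 = 791.32 g/s.
Product flow = 1089.7 + 607.3 = 1697 g/s; water fraction = 0.466.

0.466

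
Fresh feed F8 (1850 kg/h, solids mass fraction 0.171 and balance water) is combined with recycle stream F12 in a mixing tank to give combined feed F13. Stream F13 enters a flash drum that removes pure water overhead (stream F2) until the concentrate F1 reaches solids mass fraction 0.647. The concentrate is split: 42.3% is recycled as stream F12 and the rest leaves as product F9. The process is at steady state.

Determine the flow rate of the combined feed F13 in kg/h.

2208 kg/h

Overall solids balance (none leaves overhead): solids in fresh feed = solids in product, i.e. 1850×0.171 = (1−0.423)·F1·0.647.
F1 = 316.35/(0.647×0.577) = 847.4 kg/h.
Recycle F12 = 0.423×847.4 = 358.45 kg/h.
Combined feed F13 = 1850 + 358.45 = 2208.4 kg/h.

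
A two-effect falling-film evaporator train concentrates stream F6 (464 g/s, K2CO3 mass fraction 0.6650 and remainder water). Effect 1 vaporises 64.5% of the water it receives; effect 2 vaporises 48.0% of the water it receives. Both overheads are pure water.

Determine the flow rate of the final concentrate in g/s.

water in feed = 464×0.335 = 155.44 g/s.
After stage 1: water left = (1−0.645)×155.44 = 55.181; stream total = 363.74 g/s.
After stage 2: water left = (1−0.480)×55.181 = 28.694; final concentrate = 337.25 g/s.

337.3 g/s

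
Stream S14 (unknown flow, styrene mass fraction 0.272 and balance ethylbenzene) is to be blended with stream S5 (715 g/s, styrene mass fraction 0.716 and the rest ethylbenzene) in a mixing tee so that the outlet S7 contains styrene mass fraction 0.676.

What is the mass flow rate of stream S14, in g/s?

70.79 g/s

Let S14 be the unknown flow. Total out = 715 + S14.
styrene balance: 511.94 + 0.272·S14 = 0.676·(715 + S14)
(0.272 − 0.676)·S14 = 0.676×715 − 511.94 = -28.6
S14 = -28.6 / -0.404 = 70.792 g/s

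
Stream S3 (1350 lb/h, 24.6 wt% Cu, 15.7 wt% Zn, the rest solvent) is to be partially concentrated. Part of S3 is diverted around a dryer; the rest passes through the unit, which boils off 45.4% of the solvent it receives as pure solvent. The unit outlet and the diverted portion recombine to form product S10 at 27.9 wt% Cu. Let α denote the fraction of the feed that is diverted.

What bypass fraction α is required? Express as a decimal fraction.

All 1350×0.246 = 332.1 lb/h of Cu reaches S10, so S10 = 332.1/0.279 = 1190.3 lb/h and vapour = 159.68 lb/h.
The evaporator receives (1−α)·1350 of feed at 0.597 solvent and removes 0.454 of that solvent:
0.454×0.597×(1−α)×1350 = 159.68
(1−α) = 159.68/365.9 = 0.4364;  α = 0.5636.

0.564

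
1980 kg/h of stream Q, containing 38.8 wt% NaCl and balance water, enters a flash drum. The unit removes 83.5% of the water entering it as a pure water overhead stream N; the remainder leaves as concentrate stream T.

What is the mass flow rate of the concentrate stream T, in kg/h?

water entering = 1980×0.612 = 1211.8 kg/h; overhead removed = 0.835×1211.8 = 1011.8 kg/h.
Concentrate = 1980 − 1011.8 = 968.18 kg/h.

968.2 kg/h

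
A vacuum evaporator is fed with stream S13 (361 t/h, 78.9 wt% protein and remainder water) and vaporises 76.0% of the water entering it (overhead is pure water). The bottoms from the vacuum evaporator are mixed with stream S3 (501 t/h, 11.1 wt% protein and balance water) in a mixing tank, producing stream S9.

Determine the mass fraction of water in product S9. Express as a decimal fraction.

Vapour removed = 0.760×0.211×361 = 57.89 t/h; concentrate = 303.11 t/h.
water reaching the mixer = 18.281 (from concentrate) + 501×0.889 = 463.67 t/h.
Product flow = 303.11 + 501 = 804.11 t/h; water fraction = 0.577.

0.577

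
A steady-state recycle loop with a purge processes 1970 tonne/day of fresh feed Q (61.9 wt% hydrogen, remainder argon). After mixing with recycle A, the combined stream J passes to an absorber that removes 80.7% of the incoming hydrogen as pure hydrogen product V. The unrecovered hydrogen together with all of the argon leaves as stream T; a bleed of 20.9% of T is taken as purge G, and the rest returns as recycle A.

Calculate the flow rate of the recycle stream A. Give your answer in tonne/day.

argon enters only via Q and leaves only via the purge: 1970×0.381 = 0.209×(argon in T), and the absorber passes all argon, so argon in J = argon in T = 3591.2 tonne/day.
hydrogen in J: m_A = 1970×0.619 + (1−0.209)·(1−0.807)·m_A, so m_A = 1219.4/0.8473 = 1439.1 tonne/day.
T = (1−0.807)×1439.1 + 3591.2 = 3869 tonne/day.
Recycle A = (1−0.209)×3869 = 3060.4 tonne/day.

3060 tonne/day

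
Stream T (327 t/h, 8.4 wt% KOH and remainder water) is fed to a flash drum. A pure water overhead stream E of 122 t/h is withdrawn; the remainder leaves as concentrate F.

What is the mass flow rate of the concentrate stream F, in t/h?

Concentrate = 327 − 122 = 205 t/h.

205 t/h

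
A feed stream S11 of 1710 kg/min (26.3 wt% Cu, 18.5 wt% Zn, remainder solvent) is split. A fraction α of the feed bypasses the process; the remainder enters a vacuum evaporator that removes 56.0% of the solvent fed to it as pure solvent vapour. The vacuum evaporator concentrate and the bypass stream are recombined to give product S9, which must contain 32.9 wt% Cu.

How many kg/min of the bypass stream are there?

All 1710×0.263 = 449.73 kg/min of Cu reaches S9, so S9 = 449.73/0.329 = 1367 kg/min and vapour = 343.04 kg/min.
The evaporator receives (1−α)·1710 of feed at 0.552 solvent and removes 0.560 of that solvent:
0.560×0.552×(1−α)×1710 = 343.04
(1−α) = 343.04/528.6 = 0.6490;  α = 0.3510.
Bypass flow = 0.3510×1710 = 600.27 kg/min.

600.3 kg/min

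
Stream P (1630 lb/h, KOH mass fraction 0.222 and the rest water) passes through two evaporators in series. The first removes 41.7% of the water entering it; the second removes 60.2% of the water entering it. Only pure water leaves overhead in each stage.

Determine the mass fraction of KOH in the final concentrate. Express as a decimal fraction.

0.552

water in feed = 1630×0.778 = 1268.1 lb/h.
After stage 1: water left = (1−0.417)×1268.1 = 739.33; stream total = 1101.2 lb/h.
After stage 2: water left = (1−0.602)×739.33 = 294.25; final concentrate = 656.11 lb/h.
KOH fraction = 361.86/656.11 = 0.552.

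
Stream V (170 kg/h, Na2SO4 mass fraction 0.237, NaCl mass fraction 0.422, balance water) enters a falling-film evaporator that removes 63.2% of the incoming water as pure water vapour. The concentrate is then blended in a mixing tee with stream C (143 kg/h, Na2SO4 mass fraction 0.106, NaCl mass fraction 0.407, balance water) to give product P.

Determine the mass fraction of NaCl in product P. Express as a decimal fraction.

Vapour removed = 0.632×0.341×170 = 36.637 kg/h; concentrate = 133.36 kg/h.
NaCl reaching the mixer = 71.74 (from concentrate) + 143×0.407 = 129.94 kg/h.
Product flow = 133.36 + 143 = 276.36 kg/h; NaCl fraction = 0.470.

0.470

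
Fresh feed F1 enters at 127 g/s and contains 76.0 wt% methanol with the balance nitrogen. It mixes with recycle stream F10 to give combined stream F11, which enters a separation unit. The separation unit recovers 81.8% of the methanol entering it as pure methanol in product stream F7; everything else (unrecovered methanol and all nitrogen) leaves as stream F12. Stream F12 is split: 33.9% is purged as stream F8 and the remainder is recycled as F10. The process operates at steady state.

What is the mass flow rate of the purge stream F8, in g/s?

37.25 g/s

nitrogen enters only via F1 and leaves only via the purge: 127×0.240 = 0.339×(nitrogen in F12), and the separation unit passes all nitrogen, so nitrogen in F11 = nitrogen in F12 = 89.912 g/s.
methanol in F11: m_A = 127×0.760 + (1−0.339)·(1−0.818)·m_A, so m_A = 96.52/0.8797 = 109.72 g/s.
F12 = (1−0.818)×109.72 + 89.912 = 109.88 g/s.
Purge F8 = 0.339×109.88 = 37.249 g/s.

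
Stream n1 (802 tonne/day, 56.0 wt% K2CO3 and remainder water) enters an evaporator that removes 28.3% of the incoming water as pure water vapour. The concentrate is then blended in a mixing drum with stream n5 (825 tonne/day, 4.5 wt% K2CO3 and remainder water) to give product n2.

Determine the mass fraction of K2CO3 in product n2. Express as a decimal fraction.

Vapour removed = 0.283×0.440×802 = 99.865 tonne/day; concentrate = 702.13 tonne/day.
K2CO3 reaching the mixer = 449.12 (from concentrate) + 825×0.045 = 486.25 tonne/day.
Product flow = 702.13 + 825 = 1527.1 tonne/day; K2CO3 fraction = 0.3184.

0.3184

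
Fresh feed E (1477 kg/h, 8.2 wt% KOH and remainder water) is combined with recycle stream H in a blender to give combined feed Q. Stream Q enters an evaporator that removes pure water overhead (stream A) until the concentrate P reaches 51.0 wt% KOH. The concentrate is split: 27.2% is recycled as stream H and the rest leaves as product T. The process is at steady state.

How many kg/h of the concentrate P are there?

326.2 kg/h

Overall KOH balance (none leaves overhead): KOH in fresh feed = KOH in product, i.e. 1477×0.082 = (1−0.272)·P·0.510.
P = 121.11/(0.510×0.728) = 326.21 kg/h.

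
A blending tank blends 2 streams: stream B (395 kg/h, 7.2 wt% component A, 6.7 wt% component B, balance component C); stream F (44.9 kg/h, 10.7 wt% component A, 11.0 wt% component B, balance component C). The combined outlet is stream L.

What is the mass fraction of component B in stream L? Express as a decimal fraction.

0.071

Total flow out = 395 + 44.9 = 439.9 kg/h.
component B in = 395×0.067 + 44.9×0.110 = 31.404 kg/h.
component B mass fraction in L = 31.404/439.9 = 0.071.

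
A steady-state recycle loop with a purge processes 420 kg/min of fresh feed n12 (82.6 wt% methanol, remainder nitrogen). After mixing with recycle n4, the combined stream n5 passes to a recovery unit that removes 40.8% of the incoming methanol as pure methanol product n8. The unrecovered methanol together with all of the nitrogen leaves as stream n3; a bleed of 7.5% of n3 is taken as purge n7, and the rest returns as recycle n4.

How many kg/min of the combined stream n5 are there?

1741 kg/min

nitrogen enters only via n12 and leaves only via the purge: 420×0.174 = 0.075×(nitrogen in n3), and the recovery unit passes all nitrogen, so nitrogen in n5 = nitrogen in n3 = 974.4 kg/min.
methanol in n5: m_A = 420×0.826 + (1−0.075)·(1−0.408)·m_A, so m_A = 346.92/0.4524 = 766.84 kg/min.
n5 = 766.84 + 974.4 = 1741.2 kg/min.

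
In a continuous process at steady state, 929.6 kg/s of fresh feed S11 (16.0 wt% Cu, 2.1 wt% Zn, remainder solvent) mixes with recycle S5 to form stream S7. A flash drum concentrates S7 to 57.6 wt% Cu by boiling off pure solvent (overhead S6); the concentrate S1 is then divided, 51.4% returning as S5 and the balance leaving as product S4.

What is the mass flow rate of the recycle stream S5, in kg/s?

273.1 kg/s

Overall Cu balance (none leaves overhead): Cu in fresh feed = Cu in product, i.e. 929.6×0.160 = (1−0.514)·S1·0.576.
S1 = 148.74/(0.576×0.486) = 531.32 kg/s.
Recycle S5 = 0.514×531.32 = 273.1 kg/s.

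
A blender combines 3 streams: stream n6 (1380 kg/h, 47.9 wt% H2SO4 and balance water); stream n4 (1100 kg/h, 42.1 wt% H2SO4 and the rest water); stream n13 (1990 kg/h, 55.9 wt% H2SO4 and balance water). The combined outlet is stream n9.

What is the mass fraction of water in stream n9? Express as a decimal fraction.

Total flow out = 1380 + 1100 + 1990 = 4470 kg/h.
water in = 1380×0.521 + 1100×0.579 + 1990×0.441 = 2233.5 kg/h.
water mass fraction in n9 = 2233.5/4470 = 0.4997.

0.4997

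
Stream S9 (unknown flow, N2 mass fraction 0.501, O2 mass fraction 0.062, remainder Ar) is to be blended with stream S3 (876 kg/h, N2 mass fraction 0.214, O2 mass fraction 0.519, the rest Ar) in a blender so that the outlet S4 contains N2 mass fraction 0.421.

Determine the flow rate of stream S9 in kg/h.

Let S9 be the unknown flow. Total out = 876 + S9.
N2 balance: 187.46 + 0.501·S9 = 0.421·(876 + S9)
(0.501 − 0.421)·S9 = 0.421×876 − 187.46 = 181.33
S9 = 181.33 / 0.080 = 2266.6 kg/h

2267 kg/h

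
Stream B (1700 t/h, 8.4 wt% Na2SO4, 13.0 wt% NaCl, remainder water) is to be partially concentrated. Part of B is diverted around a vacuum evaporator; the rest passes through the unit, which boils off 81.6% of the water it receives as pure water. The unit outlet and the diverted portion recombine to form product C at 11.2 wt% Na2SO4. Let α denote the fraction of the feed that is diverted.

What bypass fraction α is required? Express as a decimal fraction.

All 1700×0.084 = 142.8 t/h of Na2SO4 reaches C, so C = 142.8/0.112 = 1275 t/h and vapour = 425 t/h.
The evaporator receives (1−α)·1700 of feed at 0.786 water and removes 0.816 of that water:
0.816×0.786×(1−α)×1700 = 425
(1−α) = 425/1090.3 = 0.3898;  α = 0.6102.

0.610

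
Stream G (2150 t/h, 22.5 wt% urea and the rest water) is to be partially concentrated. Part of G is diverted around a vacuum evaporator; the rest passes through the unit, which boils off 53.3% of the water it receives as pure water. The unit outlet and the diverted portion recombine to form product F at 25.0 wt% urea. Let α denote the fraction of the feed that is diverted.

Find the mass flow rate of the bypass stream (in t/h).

All 2150×0.225 = 483.75 t/h of urea reaches F, so F = 483.75/0.250 = 1935 t/h and vapour = 215 t/h.
The evaporator receives (1−α)·2150 of feed at 0.775 water and removes 0.533 of that water:
0.533×0.775×(1−α)×2150 = 215
(1−α) = 215/888.11 = 0.2421;  α = 0.7579.
Bypass flow = 0.7579×2150 = 1629.5 t/h.

1630 t/h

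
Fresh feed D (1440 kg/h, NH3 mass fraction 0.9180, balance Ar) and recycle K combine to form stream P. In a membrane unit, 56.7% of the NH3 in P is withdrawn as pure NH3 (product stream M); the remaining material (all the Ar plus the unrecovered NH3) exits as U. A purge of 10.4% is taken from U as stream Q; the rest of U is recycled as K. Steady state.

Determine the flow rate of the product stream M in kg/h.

NH3 in P: m_A = 1440×0.918 + (1−0.104)·(1−0.567)·m_A, so m_A = 1321.9/0.6120 = 2159.9 kg/h.
Product M = 0.567×2159.9 = 1224.7 kg/h.

1225 kg/h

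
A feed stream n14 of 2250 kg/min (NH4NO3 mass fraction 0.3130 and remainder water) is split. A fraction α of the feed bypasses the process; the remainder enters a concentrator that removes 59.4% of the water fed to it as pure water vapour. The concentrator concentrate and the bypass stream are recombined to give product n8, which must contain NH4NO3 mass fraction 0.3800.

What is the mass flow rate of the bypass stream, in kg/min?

1278 kg/min

All 2250×0.313 = 704.25 kg/min of NH4NO3 reaches n8, so n8 = 704.25/0.380 = 1853.3 kg/min and vapour = 396.71 kg/min.
The evaporator receives (1−α)·2250 of feed at 0.687 water and removes 0.594 of that water:
0.594×0.687×(1−α)×2250 = 396.71
(1−α) = 396.71/918.18 = 0.4321;  α = 0.5679.
Bypass flow = 0.5679×2250 = 1277.9 kg/min.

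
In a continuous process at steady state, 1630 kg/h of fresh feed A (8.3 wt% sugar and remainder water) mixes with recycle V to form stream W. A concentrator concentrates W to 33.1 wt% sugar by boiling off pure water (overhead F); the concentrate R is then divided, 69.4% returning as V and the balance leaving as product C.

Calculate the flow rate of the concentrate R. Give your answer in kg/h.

Overall sugar balance (none leaves overhead): sugar in fresh feed = sugar in product, i.e. 1630×0.083 = (1−0.694)·R·0.331.
R = 135.29/(0.331×0.306) = 1335.7 kg/h.

1336 kg/h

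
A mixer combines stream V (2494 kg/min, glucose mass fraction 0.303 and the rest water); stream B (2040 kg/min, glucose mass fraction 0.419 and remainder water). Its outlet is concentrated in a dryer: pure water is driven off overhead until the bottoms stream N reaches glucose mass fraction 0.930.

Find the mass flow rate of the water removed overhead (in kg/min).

glucose entering = 2494×0.303 + 2040×0.419 = 1610.4 kg/min.
All glucose reports to N, so N = 1610.4/0.930 = 1731.7 kg/min.
Total feed = 4534 kg/min; overhead = 4534 − 1731.7 = 2802.3 kg/min.

2802 kg/min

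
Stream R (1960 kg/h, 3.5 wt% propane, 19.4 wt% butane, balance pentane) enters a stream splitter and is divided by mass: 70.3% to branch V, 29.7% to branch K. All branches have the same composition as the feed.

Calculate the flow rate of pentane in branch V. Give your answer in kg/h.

Branch V total = 0.703×1960 = 1377.9 kg/h.
pentane in V = 0.771×1377.9 = 1062.3 kg/h.

1062 kg/h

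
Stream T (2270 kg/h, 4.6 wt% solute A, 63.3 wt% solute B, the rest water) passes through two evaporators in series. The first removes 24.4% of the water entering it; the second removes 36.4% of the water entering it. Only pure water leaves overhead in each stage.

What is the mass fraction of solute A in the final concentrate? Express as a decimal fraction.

0.055

water in feed = 2270×0.321 = 728.67 kg/h.
After stage 1: water left = (1−0.244)×728.67 = 550.87; stream total = 2092.2 kg/h.
After stage 2: water left = (1−0.364)×550.87 = 350.36; final concentrate = 1891.7 kg/h.
solute A fraction = 104.42/1891.7 = 0.055.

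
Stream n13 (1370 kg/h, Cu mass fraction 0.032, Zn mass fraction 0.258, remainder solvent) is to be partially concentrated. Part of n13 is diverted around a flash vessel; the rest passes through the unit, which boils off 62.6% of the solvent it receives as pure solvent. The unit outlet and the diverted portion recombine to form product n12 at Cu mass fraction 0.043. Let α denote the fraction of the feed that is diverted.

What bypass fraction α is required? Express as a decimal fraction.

All 1370×0.032 = 43.84 kg/h of Cu reaches n12, so n12 = 43.84/0.043 = 1019.5 kg/h and vapour = 350.47 kg/h.
The evaporator receives (1−α)·1370 of feed at 0.710 solvent and removes 0.626 of that solvent:
0.626×0.710×(1−α)×1370 = 350.47
(1−α) = 350.47/608.91 = 0.5756;  α = 0.4244.

0.424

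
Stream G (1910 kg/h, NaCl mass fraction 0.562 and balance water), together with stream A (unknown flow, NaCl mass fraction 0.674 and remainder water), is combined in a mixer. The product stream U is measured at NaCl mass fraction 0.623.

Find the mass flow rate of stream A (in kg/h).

2285 kg/h

Let A be the unknown flow. Total out = 1910 + A.
NaCl balance: 1073.4 + 0.674·A = 0.623·(1910 + A)
(0.674 − 0.623)·A = 0.623×1910 − 1073.4 = 116.51
A = 116.51 / 0.051 = 2284.5 kg/h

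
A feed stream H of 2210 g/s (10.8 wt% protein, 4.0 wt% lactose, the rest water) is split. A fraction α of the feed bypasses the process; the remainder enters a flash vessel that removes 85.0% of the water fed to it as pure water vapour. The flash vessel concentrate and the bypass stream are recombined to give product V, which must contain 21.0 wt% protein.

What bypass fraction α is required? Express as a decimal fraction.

All 2210×0.108 = 238.68 g/s of protein reaches V, so V = 238.68/0.210 = 1136.6 g/s and vapour = 1073.4 g/s.
The evaporator receives (1−α)·2210 of feed at 0.852 water and removes 0.850 of that water:
0.850×0.852×(1−α)×2210 = 1073.4
(1−α) = 1073.4/1600.5 = 0.6707;  α = 0.3293.

0.329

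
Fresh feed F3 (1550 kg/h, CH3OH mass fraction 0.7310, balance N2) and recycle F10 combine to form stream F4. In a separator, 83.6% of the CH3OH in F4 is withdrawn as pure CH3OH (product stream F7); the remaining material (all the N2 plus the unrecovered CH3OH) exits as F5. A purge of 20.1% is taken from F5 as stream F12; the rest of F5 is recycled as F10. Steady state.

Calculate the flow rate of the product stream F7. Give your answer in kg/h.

CH3OH in F4: m_A = 1550×0.731 + (1−0.201)·(1−0.836)·m_A, so m_A = 1133/0.8690 = 1303.9 kg/h.
Product F7 = 0.836×1303.9 = 1090.1 kg/h.

1090 kg/h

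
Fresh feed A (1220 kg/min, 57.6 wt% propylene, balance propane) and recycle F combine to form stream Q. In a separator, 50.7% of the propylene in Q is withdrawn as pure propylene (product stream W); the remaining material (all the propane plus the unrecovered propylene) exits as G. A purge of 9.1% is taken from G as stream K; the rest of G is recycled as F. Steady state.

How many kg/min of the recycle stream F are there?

propane enters only via A and leaves only via the purge: 1220×0.424 = 0.091×(propane in G), and the separator passes all propane, so propane in Q = propane in G = 5684.4 kg/min.
propylene in Q: m_A = 1220×0.576 + (1−0.091)·(1−0.507)·m_A, so m_A = 702.72/0.5519 = 1273.4 kg/min.
G = (1−0.507)×1273.4 + 5684.4 = 6312.2 kg/min.
Recycle F = (1−0.091)×6312.2 = 5737.8 kg/min.

5738 kg/min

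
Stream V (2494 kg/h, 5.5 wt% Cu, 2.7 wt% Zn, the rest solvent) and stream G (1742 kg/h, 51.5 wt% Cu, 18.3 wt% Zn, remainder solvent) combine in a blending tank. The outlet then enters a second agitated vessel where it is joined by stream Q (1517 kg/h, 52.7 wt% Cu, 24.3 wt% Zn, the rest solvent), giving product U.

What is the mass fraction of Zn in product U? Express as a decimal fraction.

0.1312

Overall, product flow = 5753 kg/h.
Zn in = 2494×0.027 + 1742×0.183 + 1517×0.243 = 754.75 kg/h.
Zn fraction in U = 0.1312.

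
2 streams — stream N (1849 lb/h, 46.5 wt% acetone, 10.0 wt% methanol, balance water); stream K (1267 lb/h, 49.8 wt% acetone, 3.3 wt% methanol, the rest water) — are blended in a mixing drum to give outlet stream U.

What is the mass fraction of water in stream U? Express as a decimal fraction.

0.4488

Total flow out = 1849 + 1267 = 3116 lb/h.
water in = 1849×0.435 + 1267×0.469 = 1398.5 lb/h.
water mass fraction in U = 1398.5/3116 = 0.4488.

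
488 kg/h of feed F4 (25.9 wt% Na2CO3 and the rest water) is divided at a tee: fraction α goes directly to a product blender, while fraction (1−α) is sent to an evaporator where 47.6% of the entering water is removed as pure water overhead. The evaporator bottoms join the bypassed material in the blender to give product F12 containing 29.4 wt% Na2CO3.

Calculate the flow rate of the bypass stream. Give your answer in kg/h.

All 488×0.259 = 126.39 kg/h of Na2CO3 reaches F12, so F12 = 126.39/0.294 = 429.9 kg/h and vapour = 58.095 kg/h.
The evaporator receives (1−α)·488 of feed at 0.741 water and removes 0.476 of that water:
0.476×0.741×(1−α)×488 = 58.095
(1−α) = 58.095/172.13 = 0.3375;  α = 0.6625.
Bypass flow = 0.6625×488 = 323.29 kg/h.

323.3 kg/h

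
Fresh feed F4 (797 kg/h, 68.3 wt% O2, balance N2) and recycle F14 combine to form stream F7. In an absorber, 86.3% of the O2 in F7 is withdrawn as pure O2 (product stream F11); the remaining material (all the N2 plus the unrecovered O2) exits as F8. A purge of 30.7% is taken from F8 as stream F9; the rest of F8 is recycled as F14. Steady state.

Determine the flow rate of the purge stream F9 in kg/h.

N2 enters only via F4 and leaves only via the purge: 797×0.317 = 0.307×(N2 in F8), and the absorber passes all N2, so N2 in F7 = N2 in F8 = 822.96 kg/h.
O2 in F7: m_A = 797×0.683 + (1−0.307)·(1−0.863)·m_A, so m_A = 544.35/0.9051 = 601.45 kg/h.
F8 = (1−0.863)×601.45 + 822.96 = 905.36 kg/h.
Purge F9 = 0.307×905.36 = 277.95 kg/h.

277.9 kg/h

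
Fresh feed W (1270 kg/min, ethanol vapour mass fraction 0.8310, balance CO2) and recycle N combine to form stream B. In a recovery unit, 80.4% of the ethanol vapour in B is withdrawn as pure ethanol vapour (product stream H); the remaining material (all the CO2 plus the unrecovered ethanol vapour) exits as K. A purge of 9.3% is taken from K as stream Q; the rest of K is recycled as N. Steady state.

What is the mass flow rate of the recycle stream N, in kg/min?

CO2 enters only via W and leaves only via the purge: 1270×0.169 = 0.093×(CO2 in K), and the recovery unit passes all CO2, so CO2 in B = CO2 in K = 2307.8 kg/min.
ethanol vapour in B: m_A = 1270×0.831 + (1−0.093)·(1−0.804)·m_A, so m_A = 1055.4/0.8222 = 1283.5 kg/min.
K = (1−0.804)×1283.5 + 2307.8 = 2559.4 kg/min.
Recycle N = (1−0.093)×2559.4 = 2321.4 kg/min.

2321 kg/min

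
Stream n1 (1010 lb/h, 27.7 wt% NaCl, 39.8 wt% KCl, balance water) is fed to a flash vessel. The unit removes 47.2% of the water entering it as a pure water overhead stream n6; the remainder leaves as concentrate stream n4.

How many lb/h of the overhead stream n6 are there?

water entering = 1010×0.325 = 328.25 lb/h; overhead removed = 0.472×328.25 = 154.93 lb/h.

154.9 lb/h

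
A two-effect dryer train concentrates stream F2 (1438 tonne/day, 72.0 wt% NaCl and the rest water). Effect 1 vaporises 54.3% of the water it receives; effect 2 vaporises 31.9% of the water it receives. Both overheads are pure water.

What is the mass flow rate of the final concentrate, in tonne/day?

water in feed = 1438×0.280 = 402.64 tonne/day.
After stage 1: water left = (1−0.543)×402.64 = 184.01; stream total = 1219.4 tonne/day.
After stage 2: water left = (1−0.319)×184.01 = 125.31; final concentrate = 1160.7 tonne/day.

1161 tonne/day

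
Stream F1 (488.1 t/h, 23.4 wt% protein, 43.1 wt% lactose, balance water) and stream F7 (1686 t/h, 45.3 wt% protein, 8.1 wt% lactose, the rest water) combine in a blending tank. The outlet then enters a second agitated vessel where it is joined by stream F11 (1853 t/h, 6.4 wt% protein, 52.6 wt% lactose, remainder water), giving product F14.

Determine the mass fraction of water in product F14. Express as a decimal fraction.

Overall, product flow = 4027.1 t/h.
water in = 488.1×0.335 + 1686×0.466 + 1853×0.410 = 1708.9 t/h.
water fraction in F14 = 0.424.

0.424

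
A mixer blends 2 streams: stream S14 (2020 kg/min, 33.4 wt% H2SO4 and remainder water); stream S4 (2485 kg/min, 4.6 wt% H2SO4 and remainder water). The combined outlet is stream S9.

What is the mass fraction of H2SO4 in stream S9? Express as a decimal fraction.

0.175

Total flow out = 2020 + 2485 = 4505 kg/min.
H2SO4 in = 2020×0.334 + 2485×0.046 = 788.99 kg/min.
H2SO4 mass fraction in S9 = 788.99/4505 = 0.175.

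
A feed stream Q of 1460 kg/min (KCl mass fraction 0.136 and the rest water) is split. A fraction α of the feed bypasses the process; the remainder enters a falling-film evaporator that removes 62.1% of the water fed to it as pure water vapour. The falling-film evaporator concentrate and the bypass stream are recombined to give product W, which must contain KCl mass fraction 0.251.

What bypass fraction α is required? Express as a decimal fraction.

All 1460×0.136 = 198.56 kg/min of KCl reaches W, so W = 198.56/0.251 = 791.08 kg/min and vapour = 668.92 kg/min.
The evaporator receives (1−α)·1460 of feed at 0.864 water and removes 0.621 of that water:
0.621×0.864×(1−α)×1460 = 668.92
(1−α) = 668.92/783.35 = 0.8539;  α = 0.1461.

0.146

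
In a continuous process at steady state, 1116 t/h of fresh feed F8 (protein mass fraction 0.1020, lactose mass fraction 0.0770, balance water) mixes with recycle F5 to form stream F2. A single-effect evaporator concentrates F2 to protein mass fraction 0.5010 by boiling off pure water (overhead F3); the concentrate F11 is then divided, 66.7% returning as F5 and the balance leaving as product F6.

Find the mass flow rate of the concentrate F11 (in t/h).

682.3 t/h

Overall protein balance (none leaves overhead): protein in fresh feed = protein in product, i.e. 1116×0.102 = (1−0.667)·F11·0.501.
F11 = 113.83/(0.501×0.333) = 682.31 t/h.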